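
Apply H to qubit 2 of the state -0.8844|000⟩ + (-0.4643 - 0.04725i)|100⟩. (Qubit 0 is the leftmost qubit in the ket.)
-0.6254|000⟩ - 0.6254|001⟩ + (-0.3283 - 0.03341i)|100⟩ + (-0.3283 - 0.03341i)|101⟩

H on qubit 2 mixes each pair of kets that differ only in qubit 2: amplitudes (a, b) of (|…0…⟩, |…1…⟩) become ((a + b)/√2, (a − b)/√2). Kets absent from the input have amplitude 0.
(|000⟩, |001⟩): (a, b) = (-0.8844, 0) → (-0.6254, -0.6254)
(|100⟩, |101⟩): (a, b) = ((-0.4643 - 0.04725i), 0) → ((-0.3283 - 0.03341i), (-0.3283 - 0.03341i))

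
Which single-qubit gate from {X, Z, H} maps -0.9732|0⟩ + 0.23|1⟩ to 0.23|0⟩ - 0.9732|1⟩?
X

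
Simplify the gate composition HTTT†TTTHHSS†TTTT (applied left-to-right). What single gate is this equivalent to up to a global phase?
H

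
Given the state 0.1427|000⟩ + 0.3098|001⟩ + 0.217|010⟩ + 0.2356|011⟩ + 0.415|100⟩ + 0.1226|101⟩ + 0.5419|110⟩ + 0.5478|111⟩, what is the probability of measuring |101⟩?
0.01503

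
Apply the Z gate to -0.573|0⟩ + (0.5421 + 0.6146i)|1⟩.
-0.573|0⟩ + (-0.5421 - 0.6146i)|1⟩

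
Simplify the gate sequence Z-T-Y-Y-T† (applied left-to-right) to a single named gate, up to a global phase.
Z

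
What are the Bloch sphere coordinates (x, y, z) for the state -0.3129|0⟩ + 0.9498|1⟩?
(-0.5944, 0, -0.8042)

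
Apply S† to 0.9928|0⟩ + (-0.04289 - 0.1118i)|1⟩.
0.9928|0⟩ + (-0.1118 + 0.04289i)|1⟩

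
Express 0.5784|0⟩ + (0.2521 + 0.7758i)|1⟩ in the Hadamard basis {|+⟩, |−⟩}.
(0.5873 + 0.5486i)|+⟩ + (0.2307 - 0.5486i)|−⟩

With |ψ⟩ = α|0⟩ + β|1⟩, the Hadamard-basis coefficients are ⟨+|ψ⟩ = (α + β)/√2 and ⟨−|ψ⟩ = (α − β)/√2.
Here α = 0.5784, β = (0.2521 + 0.7758i): (α + β)/√2 = (0.5873 + 0.5486i), (α − β)/√2 = (0.2307 - 0.5486i).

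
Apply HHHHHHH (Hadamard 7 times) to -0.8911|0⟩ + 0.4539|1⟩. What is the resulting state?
-0.3091|0⟩ - 0.9511|1⟩

H² = I, so H^7 = H: a single Hadamard. With (a, b) = (-0.8911, 0.4539), H gives ((a + b)/√2, (a − b)/√2) = (-0.3091, -0.9511).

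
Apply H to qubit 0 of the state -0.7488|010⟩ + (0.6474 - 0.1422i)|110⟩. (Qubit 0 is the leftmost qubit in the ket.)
(-0.0717 - 0.1006i)|010⟩ + (-0.9873 + 0.1006i)|110⟩

H on qubit 0 mixes each pair of kets that differ only in qubit 0: amplitudes (a, b) of (|…0…⟩, |…1…⟩) become ((a + b)/√2, (a − b)/√2). Kets absent from the input have amplitude 0.
(|010⟩, |110⟩): (a, b) = (-0.7488, (0.6474 - 0.1422i)) → ((-0.0717 - 0.1006i), (-0.9873 + 0.1006i))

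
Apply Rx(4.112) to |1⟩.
-0.8846i|0⟩ - 0.4664|1⟩

Rx(4.112) = [[cos(θ/2), −i·sin(θ/2)], [−i·sin(θ/2), cos(θ/2)]]; θ = 4.112, cos(θ/2) ≈ -0.466389, sin(θ/2) ≈ 0.88458.
With a = amp(|0⟩) = 0 and b = amp(|1⟩) = 1:
new amp(|0⟩) = (-0.466389)·a + (-0.88458i)·b = -0.8846i
new amp(|1⟩) = (-0.88458i)·a + (-0.466389)·b = -0.4664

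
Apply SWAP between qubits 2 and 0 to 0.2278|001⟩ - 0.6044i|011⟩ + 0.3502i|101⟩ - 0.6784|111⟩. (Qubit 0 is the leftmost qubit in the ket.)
0.2278|100⟩ + 0.3502i|101⟩ - 0.6044i|110⟩ - 0.6784|111⟩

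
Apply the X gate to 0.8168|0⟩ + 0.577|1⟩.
0.577|0⟩ + 0.8168|1⟩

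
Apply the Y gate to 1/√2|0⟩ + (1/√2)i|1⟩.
1/√2|0⟩ + (1/√2)i|1⟩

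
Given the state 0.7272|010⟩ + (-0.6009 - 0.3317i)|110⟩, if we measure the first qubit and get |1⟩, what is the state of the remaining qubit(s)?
(-0.8755 - 0.4833i)|10⟩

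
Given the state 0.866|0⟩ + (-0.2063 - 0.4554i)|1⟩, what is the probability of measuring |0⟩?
0.75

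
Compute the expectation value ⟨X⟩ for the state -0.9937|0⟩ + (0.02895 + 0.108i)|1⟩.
-0.05754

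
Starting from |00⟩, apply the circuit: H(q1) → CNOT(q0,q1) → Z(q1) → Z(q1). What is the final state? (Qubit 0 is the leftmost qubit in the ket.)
1/√2|00⟩ + 1/√2|01⟩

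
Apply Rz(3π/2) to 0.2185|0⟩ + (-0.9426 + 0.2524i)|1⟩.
(-0.1545 - 0.1545i)|0⟩ + (0.488 - 0.845i)|1⟩

Rz(3π/2) = [[e^(−iθ/2), 0], [0, e^(iθ/2)]] with e^(±iθ/2) = cos(θ/2) ± i·sin(θ/2); θ = 3π/2, cos(θ/2) ≈ -0.707107, sin(θ/2) ≈ 0.707107.
With a = amp(|0⟩) = 0.2185 and b = amp(|1⟩) = (-0.9426 + 0.2524i):
new amp(|0⟩) = (-0.707107 - 0.707107i)·a = (-0.1545 - 0.1545i)
new amp(|1⟩) = (-0.707107 + 0.707107i)·b = (0.488 - 0.845i)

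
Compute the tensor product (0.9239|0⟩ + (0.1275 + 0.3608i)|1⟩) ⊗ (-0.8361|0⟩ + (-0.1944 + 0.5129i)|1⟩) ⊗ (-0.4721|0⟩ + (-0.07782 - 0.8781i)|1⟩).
0.3647|000⟩ + (0.06011 + 0.6783i)|001⟩ + (0.08479 - 0.2237i)|010⟩ + (0.4301 + 0.1208i)|011⟩ + (0.05033 + 0.1424i)|100⟩ + (-0.2566 + 0.1171i)|101⟩ + (0.09907 + 0.00224i)|110⟩ + (0.01216 + 0.1846i)|111⟩

amp(|b₁b₂…⟩) = product of the factor amplitudes for bits b₁, b₂, …; only kets whose every factor amplitude is nonzero survive.
|000⟩: (0.9239)(-0.8361)(-0.4721) = 0.3647
|001⟩: (0.9239)(-0.8361)(-0.07782 - 0.8781i) = (0.06011 + 0.6783i)
|010⟩: (0.9239)(-0.1944 + 0.5129i)(-0.4721) = (0.08479 - 0.2237i)
|011⟩: (0.9239)(-0.1944 + 0.5129i)(-0.07782 - 0.8781i) = (0.4301 + 0.1208i)
|100⟩: (0.1275 + 0.3608i)(-0.8361)(-0.4721) = (0.05033 + 0.1424i)
|101⟩: (0.1275 + 0.3608i)(-0.8361)(-0.07782 - 0.8781i) = (-0.2566 + 0.1171i)
|110⟩: (0.1275 + 0.3608i)(-0.1944 + 0.5129i)(-0.4721) = (0.09907 + 0.00224i)
|111⟩: (0.1275 + 0.3608i)(-0.1944 + 0.5129i)(-0.07782 - 0.8781i) = (0.01216 + 0.1846i)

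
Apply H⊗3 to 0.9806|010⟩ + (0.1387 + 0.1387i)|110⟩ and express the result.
(0.3957 + 0.04904i)|000⟩ + (0.3957 + 0.04904i)|001⟩ + (-0.3957 - 0.04904i)|010⟩ + (-0.3957 - 0.04904i)|011⟩ + (0.2977 - 0.04904i)|100⟩ + (0.2977 - 0.04904i)|101⟩ + (-0.2977 + 0.04904i)|110⟩ + (-0.2977 + 0.04904i)|111⟩

H⊗3 gives amp(|y⟩) = (1/2√2) Σ_x (−1)^(x·y) amp(|x⟩), where x·y is the number of positions in which both x and y have a 1.
|000⟩: (0.9806 + (0.1387 + 0.1387i))/(2√2) = (0.3957 + 0.04904i)
|001⟩: (0.9806 + (0.1387 + 0.1387i))/(2√2) = (0.3957 + 0.04904i)
|010⟩: (-0.9806 - (0.1387 + 0.1387i))/(2√2) = (-0.3957 - 0.04904i)
|011⟩: (-0.9806 - (0.1387 + 0.1387i))/(2√2) = (-0.3957 - 0.04904i)
|100⟩: (0.9806 - (0.1387 + 0.1387i))/(2√2) = (0.2977 - 0.04904i)
|101⟩: (0.9806 - (0.1387 + 0.1387i))/(2√2) = (0.2977 - 0.04904i)
|110⟩: (-0.9806 + (0.1387 + 0.1387i))/(2√2) = (-0.2977 + 0.04904i)
|111⟩: (-0.9806 + (0.1387 + 0.1387i))/(2√2) = (-0.2977 + 0.04904i)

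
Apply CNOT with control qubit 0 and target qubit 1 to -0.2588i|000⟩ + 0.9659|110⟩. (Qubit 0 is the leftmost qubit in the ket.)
-0.2588i|000⟩ + 0.9659|100⟩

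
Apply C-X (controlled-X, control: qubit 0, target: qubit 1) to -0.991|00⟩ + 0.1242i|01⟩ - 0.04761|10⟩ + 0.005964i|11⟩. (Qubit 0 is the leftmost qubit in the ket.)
-0.991|00⟩ + 0.1242i|01⟩ + 0.005964i|10⟩ - 0.04761|11⟩

C-X leaves the control-|0⟩ kets |00⟩, |01⟩ unchanged and applies X to qubit 1 on the control-|1⟩ pair (|10⟩, |11⟩).
X = [[0, 1], [1, 0]].
With a = amp(|10⟩) = -0.04761 and b = amp(|11⟩) = 0.005964i:
new amp(|10⟩) = (1)·b = 0.005964i
new amp(|11⟩) = (1)·a = -0.04761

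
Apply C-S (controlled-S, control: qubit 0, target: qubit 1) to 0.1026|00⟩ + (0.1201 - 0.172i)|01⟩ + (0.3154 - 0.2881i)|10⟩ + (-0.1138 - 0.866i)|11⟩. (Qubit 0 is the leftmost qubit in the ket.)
0.1026|00⟩ + (0.1201 - 0.172i)|01⟩ + (0.3154 - 0.2881i)|10⟩ + (0.866 - 0.1138i)|11⟩

C-S leaves the control-|0⟩ kets |00⟩, |01⟩ unchanged and applies S to qubit 1 on the control-|1⟩ pair (|10⟩, |11⟩).
S = [[1, 0], [0, i]].
With a = amp(|10⟩) = (0.3154 - 0.2881i) and b = amp(|11⟩) = (-0.1138 - 0.866i):
new amp(|10⟩) = (1)·a = (0.3154 - 0.2881i)
new amp(|11⟩) = (i)·b = (0.866 - 0.1138i)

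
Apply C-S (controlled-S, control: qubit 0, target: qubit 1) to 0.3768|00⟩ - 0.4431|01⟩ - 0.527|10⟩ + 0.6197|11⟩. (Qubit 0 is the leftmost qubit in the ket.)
0.3768|00⟩ - 0.4431|01⟩ - 0.527|10⟩ + 0.6197i|11⟩

C-S leaves the control-|0⟩ kets |00⟩, |01⟩ unchanged and applies S to qubit 1 on the control-|1⟩ pair (|10⟩, |11⟩).
S = [[1, 0], [0, i]].
With a = amp(|10⟩) = -0.527 and b = amp(|11⟩) = 0.6197:
new amp(|10⟩) = (1)·a = -0.527
new amp(|11⟩) = (i)·b = 0.6197i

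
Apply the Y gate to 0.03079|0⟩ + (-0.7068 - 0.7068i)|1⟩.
(-0.7068 + 0.7068i)|0⟩ + 0.03079i|1⟩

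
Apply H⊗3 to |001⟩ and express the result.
1/√8|000⟩ - 1/√8|001⟩ + 1/√8|010⟩ - 1/√8|011⟩ + 1/√8|100⟩ - 1/√8|101⟩ + 1/√8|110⟩ - 1/√8|111⟩

H⊗3 gives amp(|y⟩) = (1/2√2) Σ_x (−1)^(x·y) amp(|x⟩), where x·y is the number of positions in which both x and y have a 1.
|000⟩: (1)/(2√2) = 1/√8
|001⟩: (-1)/(2√2) = -1/√8
|010⟩: (1)/(2√2) = 1/√8
|011⟩: (-1)/(2√2) = -1/√8
|100⟩: (1)/(2√2) = 1/√8
|101⟩: (-1)/(2√2) = -1/√8
|110⟩: (1)/(2√2) = 1/√8
|111⟩: (-1)/(2√2) = -1/√8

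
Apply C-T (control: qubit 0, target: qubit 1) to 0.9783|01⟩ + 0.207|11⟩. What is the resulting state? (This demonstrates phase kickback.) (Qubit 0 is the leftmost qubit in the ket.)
0.9783|01⟩ + (0.1464 + 0.1464i)|11⟩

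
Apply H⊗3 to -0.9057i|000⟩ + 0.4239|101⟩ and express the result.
(0.1499 - 0.3202i)|000⟩ + (-0.1499 - 0.3202i)|001⟩ + (0.1499 - 0.3202i)|010⟩ + (-0.1499 - 0.3202i)|011⟩ + (-0.1499 - 0.3202i)|100⟩ + (0.1499 - 0.3202i)|101⟩ + (-0.1499 - 0.3202i)|110⟩ + (0.1499 - 0.3202i)|111⟩

H⊗3 gives amp(|y⟩) = (1/2√2) Σ_x (−1)^(x·y) amp(|x⟩), where x·y is the number of positions in which both x and y have a 1.
|000⟩: (-0.9057i + 0.4239)/(2√2) = (0.1499 - 0.3202i)
|001⟩: (-0.9057i - 0.4239)/(2√2) = (-0.1499 - 0.3202i)
|010⟩: (-0.9057i + 0.4239)/(2√2) = (0.1499 - 0.3202i)
|011⟩: (-0.9057i - 0.4239)/(2√2) = (-0.1499 - 0.3202i)
|100⟩: (-0.9057i - 0.4239)/(2√2) = (-0.1499 - 0.3202i)
|101⟩: (-0.9057i + 0.4239)/(2√2) = (0.1499 - 0.3202i)
|110⟩: (-0.9057i - 0.4239)/(2√2) = (-0.1499 - 0.3202i)
|111⟩: (-0.9057i + 0.4239)/(2√2) = (0.1499 - 0.3202i)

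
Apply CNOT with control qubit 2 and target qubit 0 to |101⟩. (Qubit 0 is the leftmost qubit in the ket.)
|001⟩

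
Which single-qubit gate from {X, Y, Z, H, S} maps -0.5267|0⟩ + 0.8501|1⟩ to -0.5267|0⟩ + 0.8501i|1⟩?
S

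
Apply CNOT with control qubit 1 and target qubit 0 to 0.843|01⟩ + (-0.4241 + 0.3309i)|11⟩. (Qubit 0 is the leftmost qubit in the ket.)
(-0.4241 + 0.3309i)|01⟩ + 0.843|11⟩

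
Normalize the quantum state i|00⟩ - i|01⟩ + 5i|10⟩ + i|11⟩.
0.189i|00⟩ - 0.189i|01⟩ + 0.9449i|10⟩ + 0.189i|11⟩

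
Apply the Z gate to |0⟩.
|0⟩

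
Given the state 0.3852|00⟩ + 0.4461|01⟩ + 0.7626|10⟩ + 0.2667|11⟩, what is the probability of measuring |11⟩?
0.07113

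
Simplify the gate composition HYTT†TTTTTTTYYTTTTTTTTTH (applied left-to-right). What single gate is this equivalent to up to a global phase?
Y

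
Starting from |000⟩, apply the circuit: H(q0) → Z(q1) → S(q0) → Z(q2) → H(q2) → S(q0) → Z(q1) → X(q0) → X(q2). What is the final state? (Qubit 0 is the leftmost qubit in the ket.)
-1/2|000⟩ - 1/2|001⟩ + 1/2|100⟩ + 1/2|101⟩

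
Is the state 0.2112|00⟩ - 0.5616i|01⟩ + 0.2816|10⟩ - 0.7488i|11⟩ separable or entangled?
Separable

Writing the state as a|00⟩ + b|01⟩ + c|10⟩ + d|11⟩, it is a product state iff ad − bc = 0.
Here (a, b, c, d) = (0.2112, -0.5616i, 0.2816, -0.7488i): ad − bc = (0.2112)(-0.7488i) − (-0.5616i)(0.2816) = 0, so the state is separable.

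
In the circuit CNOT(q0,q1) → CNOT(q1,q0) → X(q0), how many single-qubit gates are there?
1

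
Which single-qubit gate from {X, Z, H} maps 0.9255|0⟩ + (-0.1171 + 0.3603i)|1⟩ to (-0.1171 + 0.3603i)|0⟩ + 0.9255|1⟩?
X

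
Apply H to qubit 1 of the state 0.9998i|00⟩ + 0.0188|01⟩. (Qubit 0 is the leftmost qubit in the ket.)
(0.01329 + 0.707i)|00⟩ + (-0.01329 + 0.707i)|01⟩

H on qubit 1 mixes each pair of kets that differ only in qubit 1: amplitudes (a, b) of (|…0…⟩, |…1…⟩) become ((a + b)/√2, (a − b)/√2). Kets absent from the input have amplitude 0.
(|00⟩, |01⟩): (a, b) = (0.9998i, 0.0188) → ((0.01329 + 0.707i), (-0.01329 + 0.707i))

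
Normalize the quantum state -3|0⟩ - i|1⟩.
-0.9487|0⟩ - 0.3162i|1⟩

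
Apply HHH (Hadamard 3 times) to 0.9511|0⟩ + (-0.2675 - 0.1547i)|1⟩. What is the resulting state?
(0.4834 - 0.1094i)|0⟩ + (0.8617 + 0.1094i)|1⟩

H² = I, so H^3 = H: a single Hadamard. With (a, b) = (0.9511, (-0.2675 - 0.1547i)), H gives ((a + b)/√2, (a − b)/√2) = ((0.4834 - 0.1094i), (0.8617 + 0.1094i)).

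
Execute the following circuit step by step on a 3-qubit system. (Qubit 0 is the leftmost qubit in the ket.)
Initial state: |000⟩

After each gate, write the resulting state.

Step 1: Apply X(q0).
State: |100⟩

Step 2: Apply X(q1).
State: |110⟩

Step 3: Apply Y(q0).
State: -i|010⟩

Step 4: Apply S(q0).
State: -i|010⟩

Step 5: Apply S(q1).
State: |010⟩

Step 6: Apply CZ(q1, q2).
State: |010⟩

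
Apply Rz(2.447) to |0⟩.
(0.3404 - 0.9403i)|0⟩

Rz(2.447) = [[e^(−iθ/2), 0], [0, e^(iθ/2)]] with e^(±iθ/2) = cos(θ/2) ± i·sin(θ/2); θ = 2.447, cos(θ/2) ≈ 0.340357, sin(θ/2) ≈ 0.940296.
With a = amp(|0⟩) = 1 and b = amp(|1⟩) = 0:
new amp(|0⟩) = (0.340357 - 0.940296i)·a = (0.3404 - 0.9403i)
new amp(|1⟩) = (0.340357 + 0.940296i)·b = 0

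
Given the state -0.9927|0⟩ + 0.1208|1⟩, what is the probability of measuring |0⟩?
0.9855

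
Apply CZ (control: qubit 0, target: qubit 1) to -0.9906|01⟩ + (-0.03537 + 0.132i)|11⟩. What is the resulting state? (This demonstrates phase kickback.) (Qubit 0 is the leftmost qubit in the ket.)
-0.9906|01⟩ + (0.03537 - 0.132i)|11⟩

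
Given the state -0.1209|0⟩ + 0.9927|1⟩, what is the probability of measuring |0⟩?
0.01462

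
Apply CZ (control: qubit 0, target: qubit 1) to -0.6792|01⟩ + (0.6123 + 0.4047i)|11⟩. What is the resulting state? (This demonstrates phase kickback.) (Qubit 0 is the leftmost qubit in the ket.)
-0.6792|01⟩ + (-0.6123 - 0.4047i)|11⟩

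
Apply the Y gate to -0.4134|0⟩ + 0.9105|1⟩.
-0.9105i|0⟩ - 0.4134i|1⟩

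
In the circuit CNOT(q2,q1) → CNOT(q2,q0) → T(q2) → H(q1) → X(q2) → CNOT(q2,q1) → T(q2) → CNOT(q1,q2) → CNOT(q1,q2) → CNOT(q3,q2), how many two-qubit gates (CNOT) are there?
6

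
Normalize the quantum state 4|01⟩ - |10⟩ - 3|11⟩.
0.7845|01⟩ - 0.1961|10⟩ - 0.5883|11⟩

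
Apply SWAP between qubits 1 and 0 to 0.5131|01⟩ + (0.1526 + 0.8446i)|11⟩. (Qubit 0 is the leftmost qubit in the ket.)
0.5131|10⟩ + (0.1526 + 0.8446i)|11⟩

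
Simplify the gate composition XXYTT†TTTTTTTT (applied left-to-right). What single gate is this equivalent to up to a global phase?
Y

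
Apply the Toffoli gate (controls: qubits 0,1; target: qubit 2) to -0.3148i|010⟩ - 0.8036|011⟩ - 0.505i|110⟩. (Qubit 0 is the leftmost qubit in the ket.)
-0.3148i|010⟩ - 0.8036|011⟩ - 0.505i|111⟩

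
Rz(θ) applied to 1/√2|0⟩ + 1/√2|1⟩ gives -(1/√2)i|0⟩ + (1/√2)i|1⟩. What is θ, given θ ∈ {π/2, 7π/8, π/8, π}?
π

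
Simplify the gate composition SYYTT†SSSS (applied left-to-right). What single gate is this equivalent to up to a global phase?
S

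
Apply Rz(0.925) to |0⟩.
(0.8949 - 0.4462i)|0⟩

Rz(0.925) = [[e^(−iθ/2), 0], [0, e^(iθ/2)]] with e^(±iθ/2) = cos(θ/2) ± i·sin(θ/2); θ = 0.925, cos(θ/2) ≈ 0.89494, sin(θ/2) ≈ 0.446187.
With a = amp(|0⟩) = 1 and b = amp(|1⟩) = 0:
new amp(|0⟩) = (0.89494 - 0.446187i)·a = (0.8949 - 0.4462i)
new amp(|1⟩) = (0.89494 + 0.446187i)·b = 0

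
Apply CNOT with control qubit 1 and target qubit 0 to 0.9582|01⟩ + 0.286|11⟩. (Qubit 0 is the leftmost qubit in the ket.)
0.286|01⟩ + 0.9582|11⟩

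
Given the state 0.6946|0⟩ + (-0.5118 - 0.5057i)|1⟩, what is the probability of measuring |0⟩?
0.4825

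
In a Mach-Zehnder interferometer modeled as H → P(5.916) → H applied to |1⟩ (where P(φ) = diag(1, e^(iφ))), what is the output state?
(0.03333 + 0.1795i)|0⟩ + (0.9667 - 0.1795i)|1⟩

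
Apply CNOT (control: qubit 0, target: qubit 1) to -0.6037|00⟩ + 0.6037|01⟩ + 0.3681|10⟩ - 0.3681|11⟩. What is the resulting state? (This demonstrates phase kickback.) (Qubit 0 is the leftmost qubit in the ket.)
-0.6037|00⟩ + 0.6037|01⟩ - 0.3681|10⟩ + 0.3681|11⟩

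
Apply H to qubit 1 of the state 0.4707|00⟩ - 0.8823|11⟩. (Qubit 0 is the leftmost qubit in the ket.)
0.3328|00⟩ + 0.3328|01⟩ - 0.6239|10⟩ + 0.6239|11⟩

H on qubit 1 mixes each pair of kets that differ only in qubit 1: amplitudes (a, b) of (|…0…⟩, |…1…⟩) become ((a + b)/√2, (a − b)/√2). Kets absent from the input have amplitude 0.
(|00⟩, |01⟩): (a, b) = (0.4707, 0) → (0.3328, 0.3328)
(|10⟩, |11⟩): (a, b) = (0, -0.8823) → (-0.6239, 0.6239)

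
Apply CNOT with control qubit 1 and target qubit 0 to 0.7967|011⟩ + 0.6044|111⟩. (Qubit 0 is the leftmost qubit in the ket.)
0.6044|011⟩ + 0.7967|111⟩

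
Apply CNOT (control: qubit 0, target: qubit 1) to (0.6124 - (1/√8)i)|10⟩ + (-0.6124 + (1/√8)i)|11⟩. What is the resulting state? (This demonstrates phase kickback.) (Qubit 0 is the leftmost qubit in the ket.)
(-0.6124 + (1/√8)i)|10⟩ + (0.6124 - (1/√8)i)|11⟩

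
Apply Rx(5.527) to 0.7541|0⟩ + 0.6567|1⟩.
(-0.7008 - 0.2424i)|0⟩ + (-0.6103 - 0.2784i)|1⟩

Rx(5.527) = [[cos(θ/2), −i·sin(θ/2)], [−i·sin(θ/2), cos(θ/2)]]; θ = 5.527, cos(θ/2) ≈ -0.92937, sin(θ/2) ≈ 0.369149.
With a = amp(|0⟩) = 0.7541 and b = amp(|1⟩) = 0.6567:
new amp(|0⟩) = (-0.92937)·a + (-0.369149i)·b = (-0.7008 - 0.2424i)
new amp(|1⟩) = (-0.369149i)·a + (-0.92937)·b = (-0.6103 - 0.2784i)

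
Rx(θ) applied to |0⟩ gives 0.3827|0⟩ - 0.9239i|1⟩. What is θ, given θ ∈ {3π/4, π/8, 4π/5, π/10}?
3π/4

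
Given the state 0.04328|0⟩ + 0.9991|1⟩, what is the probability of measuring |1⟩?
0.9982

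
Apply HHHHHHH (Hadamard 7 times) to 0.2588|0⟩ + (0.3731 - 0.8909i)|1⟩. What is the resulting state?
(0.4468 - 0.63i)|0⟩ + (-0.08082 + 0.63i)|1⟩

H² = I, so H^7 = H: a single Hadamard. With (a, b) = (0.2588, (0.3731 - 0.8909i)), H gives ((a + b)/√2, (a − b)/√2) = ((0.4468 - 0.63i), (-0.08082 + 0.63i)).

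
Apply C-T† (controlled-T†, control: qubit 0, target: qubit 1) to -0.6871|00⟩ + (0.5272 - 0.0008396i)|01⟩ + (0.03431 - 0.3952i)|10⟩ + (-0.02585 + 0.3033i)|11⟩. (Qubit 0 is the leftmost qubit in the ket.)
-0.6871|00⟩ + (0.5272 - 0.0008396i)|01⟩ + (0.03431 - 0.3952i)|10⟩ + (0.1962 + 0.2327i)|11⟩

C-T† leaves the control-|0⟩ kets |00⟩, |01⟩ unchanged and applies T† to qubit 1 on the control-|1⟩ pair (|10⟩, |11⟩).
T† = [[1, 0], [0, (1/√2 - (1/√2)i)]].
With a = amp(|10⟩) = (0.03431 - 0.3952i) and b = amp(|11⟩) = (-0.02585 + 0.3033i):
new amp(|10⟩) = (1)·a = (0.03431 - 0.3952i)
new amp(|11⟩) = (1/√2 - (1/√2)i)·b = (0.1962 + 0.2327i)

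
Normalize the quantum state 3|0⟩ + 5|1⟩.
0.5145|0⟩ + 0.8575|1⟩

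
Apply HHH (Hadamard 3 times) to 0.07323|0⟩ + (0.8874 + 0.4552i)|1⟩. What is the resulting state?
(0.6793 + 0.3219i)|0⟩ + (-0.5757 - 0.3219i)|1⟩

H² = I, so H^3 = H: a single Hadamard. With (a, b) = (0.07323, (0.8874 + 0.4552i)), H gives ((a + b)/√2, (a − b)/√2) = ((0.6793 + 0.3219i), (-0.5757 - 0.3219i)).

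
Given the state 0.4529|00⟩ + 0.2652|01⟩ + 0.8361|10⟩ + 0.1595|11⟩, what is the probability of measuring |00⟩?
0.2051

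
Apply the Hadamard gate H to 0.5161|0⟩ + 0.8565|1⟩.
0.9706|0⟩ - 0.2407|1⟩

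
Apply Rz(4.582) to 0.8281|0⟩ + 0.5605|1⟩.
(-0.5462 - 0.6225i)|0⟩ + (-0.3697 + 0.4213i)|1⟩

Rz(4.582) = [[e^(−iθ/2), 0], [0, e^(iθ/2)]] with e^(±iθ/2) = cos(θ/2) ± i·sin(θ/2); θ = 4.582, cos(θ/2) ≈ -0.659538, sin(θ/2) ≈ 0.751671.
With a = amp(|0⟩) = 0.8281 and b = amp(|1⟩) = 0.5605:
new amp(|0⟩) = (-0.659538 - 0.751671i)·a = (-0.5462 - 0.6225i)
new amp(|1⟩) = (-0.659538 + 0.751671i)·b = (-0.3697 + 0.4213i)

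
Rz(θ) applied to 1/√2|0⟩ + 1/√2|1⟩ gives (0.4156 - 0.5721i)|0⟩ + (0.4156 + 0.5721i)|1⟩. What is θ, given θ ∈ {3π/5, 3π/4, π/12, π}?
3π/5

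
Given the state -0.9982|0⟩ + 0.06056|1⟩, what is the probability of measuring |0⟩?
0.9964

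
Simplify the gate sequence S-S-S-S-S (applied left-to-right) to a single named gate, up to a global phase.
S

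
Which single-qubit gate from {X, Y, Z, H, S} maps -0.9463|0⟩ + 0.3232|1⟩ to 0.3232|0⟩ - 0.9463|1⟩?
X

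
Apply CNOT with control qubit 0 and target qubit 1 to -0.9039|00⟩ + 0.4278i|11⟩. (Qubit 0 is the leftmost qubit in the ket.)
-0.9039|00⟩ + 0.4278i|10⟩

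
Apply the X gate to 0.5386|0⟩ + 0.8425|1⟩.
0.8425|0⟩ + 0.5386|1⟩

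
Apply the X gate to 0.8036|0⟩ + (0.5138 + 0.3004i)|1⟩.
(0.5138 + 0.3004i)|0⟩ + 0.8036|1⟩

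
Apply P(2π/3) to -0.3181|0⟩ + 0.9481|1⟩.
-0.3181|0⟩ + (-0.4741 + 0.8211i)|1⟩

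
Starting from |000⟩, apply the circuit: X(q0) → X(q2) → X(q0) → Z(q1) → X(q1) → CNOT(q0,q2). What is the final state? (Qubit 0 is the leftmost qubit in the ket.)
|011⟩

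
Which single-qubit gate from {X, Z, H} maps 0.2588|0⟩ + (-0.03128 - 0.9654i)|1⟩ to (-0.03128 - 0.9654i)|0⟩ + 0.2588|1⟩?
X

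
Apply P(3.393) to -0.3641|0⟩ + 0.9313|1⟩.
-0.3641|0⟩ + (-0.902 - 0.2317i)|1⟩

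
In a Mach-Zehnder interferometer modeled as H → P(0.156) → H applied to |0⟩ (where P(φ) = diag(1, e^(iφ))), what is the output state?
(0.9939 + 0.07768i)|0⟩ + (0.006072 - 0.07768i)|1⟩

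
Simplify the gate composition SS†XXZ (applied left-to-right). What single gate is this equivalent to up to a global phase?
Z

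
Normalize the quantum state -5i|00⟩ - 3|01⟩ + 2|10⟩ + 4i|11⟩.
-0.6804i|00⟩ - 1/√6|01⟩ + 0.2722|10⟩ + 0.5443i|11⟩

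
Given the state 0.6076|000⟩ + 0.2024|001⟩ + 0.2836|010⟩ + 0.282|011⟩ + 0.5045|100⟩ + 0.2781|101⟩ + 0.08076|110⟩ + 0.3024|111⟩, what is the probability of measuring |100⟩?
0.2545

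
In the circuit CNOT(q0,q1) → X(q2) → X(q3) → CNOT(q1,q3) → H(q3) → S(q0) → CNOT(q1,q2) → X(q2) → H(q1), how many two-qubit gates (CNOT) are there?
3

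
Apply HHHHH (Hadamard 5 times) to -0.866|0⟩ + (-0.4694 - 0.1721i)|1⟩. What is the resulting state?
(-0.9443 - 0.1217i)|0⟩ + (-0.2804 + 0.1217i)|1⟩

H² = I, so H^5 = H: a single Hadamard. With (a, b) = (-0.866, (-0.4694 - 0.1721i)), H gives ((a + b)/√2, (a − b)/√2) = ((-0.9443 - 0.1217i), (-0.2804 + 0.1217i)).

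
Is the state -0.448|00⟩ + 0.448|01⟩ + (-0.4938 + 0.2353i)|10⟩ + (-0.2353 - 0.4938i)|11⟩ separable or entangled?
Entangled

Writing the state as a|00⟩ + b|01⟩ + c|10⟩ + d|11⟩, it is a product state iff ad − bc = 0.
Here (a, b, c, d) = (-0.448, 0.448, (-0.4938 + 0.2353i), (-0.2353 - 0.4938i)): ad − bc = (-0.448)(-0.2353 - 0.4938i) − (0.448)(-0.4938 + 0.2353i) = (0.3266 + 0.1158i) ≠ 0, so the state is entangled.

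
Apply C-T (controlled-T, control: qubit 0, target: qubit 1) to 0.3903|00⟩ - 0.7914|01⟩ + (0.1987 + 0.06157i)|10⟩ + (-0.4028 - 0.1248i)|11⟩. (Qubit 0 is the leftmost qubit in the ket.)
0.3903|00⟩ - 0.7914|01⟩ + (0.1987 + 0.06157i)|10⟩ + (-0.1966 - 0.3731i)|11⟩

C-T leaves the control-|0⟩ kets |00⟩, |01⟩ unchanged and applies T to qubit 1 on the control-|1⟩ pair (|10⟩, |11⟩).
T = [[1, 0], [0, (1/√2 + (1/√2)i)]].
With a = amp(|10⟩) = (0.1987 + 0.06157i) and b = amp(|11⟩) = (-0.4028 - 0.1248i):
new amp(|10⟩) = (1)·a = (0.1987 + 0.06157i)
new amp(|11⟩) = (1/√2 + (1/√2)i)·b = (-0.1966 - 0.3731i)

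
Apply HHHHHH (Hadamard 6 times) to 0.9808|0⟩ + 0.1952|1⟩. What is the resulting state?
0.9808|0⟩ + 0.1952|1⟩

H² = I, so an even number of Hadamards cancels: H^6 = I and the state is unchanged.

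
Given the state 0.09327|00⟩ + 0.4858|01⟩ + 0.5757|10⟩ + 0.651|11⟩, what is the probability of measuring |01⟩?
0.236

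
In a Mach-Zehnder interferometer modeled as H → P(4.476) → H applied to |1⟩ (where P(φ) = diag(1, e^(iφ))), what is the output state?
(0.6171 + 0.4861i)|0⟩ + (0.3829 - 0.4861i)|1⟩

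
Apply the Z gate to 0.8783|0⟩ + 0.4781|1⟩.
0.8783|0⟩ - 0.4781|1⟩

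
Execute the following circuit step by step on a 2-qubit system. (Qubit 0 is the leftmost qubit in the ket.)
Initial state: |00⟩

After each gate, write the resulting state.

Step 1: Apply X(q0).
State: |10⟩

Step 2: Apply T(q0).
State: (1/√2 + (1/√2)i)|10⟩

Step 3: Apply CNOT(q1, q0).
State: (1/√2 + (1/√2)i)|10⟩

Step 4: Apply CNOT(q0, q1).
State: (1/√2 + (1/√2)i)|11⟩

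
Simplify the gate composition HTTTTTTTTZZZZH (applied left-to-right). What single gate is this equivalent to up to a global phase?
I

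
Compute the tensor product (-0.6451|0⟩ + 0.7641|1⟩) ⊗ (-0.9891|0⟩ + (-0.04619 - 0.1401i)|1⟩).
0.6381|00⟩ + (0.0298 + 0.09038i)|01⟩ - 0.7558|10⟩ + (-0.03529 - 0.1071i)|11⟩

amp(|b₁b₂…⟩) = product of the factor amplitudes for bits b₁, b₂, …; only kets whose every factor amplitude is nonzero survive.
|00⟩: (-0.6451)(-0.9891) = 0.6381
|01⟩: (-0.6451)(-0.04619 - 0.1401i) = (0.0298 + 0.09038i)
|10⟩: (0.7641)(-0.9891) = -0.7558
|11⟩: (0.7641)(-0.04619 - 0.1401i) = (-0.03529 - 0.1071i)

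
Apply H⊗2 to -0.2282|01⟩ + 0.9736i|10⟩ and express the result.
(-0.1141 + 0.4868i)|00⟩ + (0.1141 + 0.4868i)|01⟩ + (-0.1141 - 0.4868i)|10⟩ + (0.1141 - 0.4868i)|11⟩

H⊗2 gives amp(|y⟩) = (1/2) Σ_x (−1)^(x·y) amp(|x⟩), where x·y is the number of positions in which both x and y have a 1.
|00⟩: (-0.2282 + 0.9736i)/2 = (-0.1141 + 0.4868i)
|01⟩: (0.2282 + 0.9736i)/2 = (0.1141 + 0.4868i)
|10⟩: (-0.2282 - 0.9736i)/2 = (-0.1141 - 0.4868i)
|11⟩: (0.2282 - 0.9736i)/2 = (0.1141 - 0.4868i)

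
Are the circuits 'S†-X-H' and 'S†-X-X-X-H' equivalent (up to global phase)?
Yes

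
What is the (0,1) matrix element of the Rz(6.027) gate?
0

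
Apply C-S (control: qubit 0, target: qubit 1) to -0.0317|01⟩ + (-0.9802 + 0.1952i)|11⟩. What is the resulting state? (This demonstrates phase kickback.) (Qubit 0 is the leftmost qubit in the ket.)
-0.0317|01⟩ + (-0.1952 - 0.9802i)|11⟩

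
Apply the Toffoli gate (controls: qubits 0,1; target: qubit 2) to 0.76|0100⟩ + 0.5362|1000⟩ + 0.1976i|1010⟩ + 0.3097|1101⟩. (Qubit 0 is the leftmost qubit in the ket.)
0.76|0100⟩ + 0.5362|1000⟩ + 0.1976i|1010⟩ + 0.3097|1111⟩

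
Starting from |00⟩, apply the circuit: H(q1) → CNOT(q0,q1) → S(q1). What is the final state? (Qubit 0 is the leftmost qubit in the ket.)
1/√2|00⟩ + (1/√2)i|01⟩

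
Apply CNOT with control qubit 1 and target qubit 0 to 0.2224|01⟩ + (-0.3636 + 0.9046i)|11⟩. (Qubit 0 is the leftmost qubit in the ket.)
(-0.3636 + 0.9046i)|01⟩ + 0.2224|11⟩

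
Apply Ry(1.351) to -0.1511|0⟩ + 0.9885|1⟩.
-0.736|0⟩ + 0.6769|1⟩

Ry(1.351) = [[cos(θ/2), −sin(θ/2)], [sin(θ/2), cos(θ/2)]]; θ = 1.351, cos(θ/2) ≈ 0.780394, sin(θ/2) ≈ 0.625288.
With a = amp(|0⟩) = -0.1511 and b = amp(|1⟩) = 0.9885:
new amp(|0⟩) = (0.780394)·a + (-0.625288)·b = -0.736
new amp(|1⟩) = (0.625288)·a + (0.780394)·b = 0.6769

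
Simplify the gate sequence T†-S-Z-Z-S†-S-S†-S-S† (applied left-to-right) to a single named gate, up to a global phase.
T†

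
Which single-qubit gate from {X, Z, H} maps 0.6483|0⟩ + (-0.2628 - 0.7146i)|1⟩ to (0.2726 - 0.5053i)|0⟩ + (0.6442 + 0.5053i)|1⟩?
H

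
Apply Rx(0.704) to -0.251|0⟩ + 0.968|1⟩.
(-0.2356 - 0.3337i)|0⟩ + (0.9086 + 0.08654i)|1⟩

Rx(0.704) = [[cos(θ/2), −i·sin(θ/2)], [−i·sin(θ/2), cos(θ/2)]]; θ = 0.704, cos(θ/2) ≈ 0.938685, sin(θ/2) ≈ 0.344776.
With a = amp(|0⟩) = -0.251 and b = amp(|1⟩) = 0.968:
new amp(|0⟩) = (0.938685)·a + (-0.344776i)·b = (-0.2356 - 0.3337i)
new amp(|1⟩) = (-0.344776i)·a + (0.938685)·b = (0.9086 + 0.08654i)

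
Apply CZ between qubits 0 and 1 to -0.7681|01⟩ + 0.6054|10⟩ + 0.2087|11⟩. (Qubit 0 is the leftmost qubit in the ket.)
-0.7681|01⟩ + 0.6054|10⟩ - 0.2087|11⟩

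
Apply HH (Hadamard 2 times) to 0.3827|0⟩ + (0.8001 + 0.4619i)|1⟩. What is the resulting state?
0.3827|0⟩ + (0.8001 + 0.4619i)|1⟩

H² = I, so an even number of Hadamards cancels: H^2 = I and the state is unchanged.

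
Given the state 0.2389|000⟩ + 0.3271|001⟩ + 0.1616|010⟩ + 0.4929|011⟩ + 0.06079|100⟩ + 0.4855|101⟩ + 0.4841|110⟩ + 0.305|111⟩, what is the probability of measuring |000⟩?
0.05707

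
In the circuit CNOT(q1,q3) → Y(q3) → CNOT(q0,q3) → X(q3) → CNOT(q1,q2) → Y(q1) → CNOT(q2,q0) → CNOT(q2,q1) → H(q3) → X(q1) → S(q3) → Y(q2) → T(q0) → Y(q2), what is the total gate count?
14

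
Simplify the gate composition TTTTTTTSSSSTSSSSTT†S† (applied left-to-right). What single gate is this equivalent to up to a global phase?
S†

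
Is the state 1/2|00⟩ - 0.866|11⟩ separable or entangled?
Entangled

Writing the state as a|00⟩ + b|01⟩ + c|10⟩ + d|11⟩, it is a product state iff ad − bc = 0.
Here (a, b, c, d) = (1/2, 0, 0, -0.866): ad − bc = (1/2)(-0.866) − (0)(0) = -0.433 ≠ 0, so the state is entangled.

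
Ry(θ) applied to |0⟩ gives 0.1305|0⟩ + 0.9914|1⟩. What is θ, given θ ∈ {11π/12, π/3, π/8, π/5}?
11π/12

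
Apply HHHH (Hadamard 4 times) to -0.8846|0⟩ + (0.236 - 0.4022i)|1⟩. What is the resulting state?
-0.8846|0⟩ + (0.236 - 0.4022i)|1⟩

H² = I, so an even number of Hadamards cancels: H^4 = I and the state is unchanged.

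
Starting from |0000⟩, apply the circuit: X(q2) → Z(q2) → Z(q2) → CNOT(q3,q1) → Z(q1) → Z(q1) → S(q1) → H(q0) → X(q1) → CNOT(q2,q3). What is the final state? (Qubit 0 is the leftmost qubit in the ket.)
1/√2|0111⟩ + 1/√2|1111⟩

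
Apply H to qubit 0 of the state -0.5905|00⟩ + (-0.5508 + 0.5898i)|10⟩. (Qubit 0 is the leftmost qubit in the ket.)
(-0.807 + 0.4171i)|00⟩ + (-0.02807 - 0.4171i)|10⟩

H on qubit 0 mixes each pair of kets that differ only in qubit 0: amplitudes (a, b) of (|…0…⟩, |…1…⟩) become ((a + b)/√2, (a − b)/√2). Kets absent from the input have amplitude 0.
(|00⟩, |10⟩): (a, b) = (-0.5905, (-0.5508 + 0.5898i)) → ((-0.807 + 0.4171i), (-0.02807 - 0.4171i))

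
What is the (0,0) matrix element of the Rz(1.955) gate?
(0.5591 - 0.8291i)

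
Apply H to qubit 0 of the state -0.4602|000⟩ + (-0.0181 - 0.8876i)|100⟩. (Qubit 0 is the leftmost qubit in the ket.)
(-0.3382 - 0.6276i)|000⟩ + (-0.3126 + 0.6276i)|100⟩

H on qubit 0 mixes each pair of kets that differ only in qubit 0: amplitudes (a, b) of (|…0…⟩, |…1…⟩) become ((a + b)/√2, (a − b)/√2). Kets absent from the input have amplitude 0.
(|000⟩, |100⟩): (a, b) = (-0.4602, (-0.0181 - 0.8876i)) → ((-0.3382 - 0.6276i), (-0.3126 + 0.6276i))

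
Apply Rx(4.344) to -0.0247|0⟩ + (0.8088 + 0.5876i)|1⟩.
(0.4985 - 0.667i)|0⟩ + (-0.4575 - 0.312i)|1⟩

Rx(4.344) = [[cos(θ/2), −i·sin(θ/2)], [−i·sin(θ/2), cos(θ/2)]]; θ = 4.344, cos(θ/2) ≈ -0.565635, sin(θ/2) ≈ 0.824655.
With a = amp(|0⟩) = -0.0247 and b = amp(|1⟩) = (0.8088 + 0.5876i):
new amp(|0⟩) = (-0.565635)·a + (-0.824655i)·b = (0.4985 - 0.667i)
new amp(|1⟩) = (-0.824655i)·a + (-0.565635)·b = (-0.4575 - 0.312i)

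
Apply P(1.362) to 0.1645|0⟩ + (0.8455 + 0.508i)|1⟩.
0.1645|0⟩ + (-0.3217 + 0.9324i)|1⟩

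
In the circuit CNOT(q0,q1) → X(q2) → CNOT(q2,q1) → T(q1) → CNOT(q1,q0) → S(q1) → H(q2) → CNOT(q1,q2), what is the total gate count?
8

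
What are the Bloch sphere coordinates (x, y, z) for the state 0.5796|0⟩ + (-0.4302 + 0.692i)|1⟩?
(-0.4987, 0.8022, -0.328)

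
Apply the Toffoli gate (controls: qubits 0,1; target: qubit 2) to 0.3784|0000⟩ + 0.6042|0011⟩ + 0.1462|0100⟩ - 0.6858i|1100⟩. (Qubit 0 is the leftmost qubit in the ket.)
0.3784|0000⟩ + 0.6042|0011⟩ + 0.1462|0100⟩ - 0.6858i|1110⟩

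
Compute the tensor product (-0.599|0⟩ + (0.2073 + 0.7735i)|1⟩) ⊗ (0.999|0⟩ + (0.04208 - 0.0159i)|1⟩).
-0.5984|00⟩ + (-0.02521 + 0.009524i)|01⟩ + (0.2071 + 0.7727i)|10⟩ + (0.02102 + 0.02925i)|11⟩

amp(|b₁b₂…⟩) = product of the factor amplitudes for bits b₁, b₂, …; only kets whose every factor amplitude is nonzero survive.
|00⟩: (-0.599)(0.999) = -0.5984
|01⟩: (-0.599)(0.04208 - 0.0159i) = (-0.02521 + 0.009524i)
|10⟩: (0.2073 + 0.7735i)(0.999) = (0.2071 + 0.7727i)
|11⟩: (0.2073 + 0.7735i)(0.04208 - 0.0159i) = (0.02102 + 0.02925i)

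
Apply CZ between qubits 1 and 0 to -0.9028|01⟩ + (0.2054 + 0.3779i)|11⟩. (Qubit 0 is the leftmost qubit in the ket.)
-0.9028|01⟩ + (-0.2054 - 0.3779i)|11⟩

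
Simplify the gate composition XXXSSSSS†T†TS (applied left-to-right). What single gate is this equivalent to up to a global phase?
X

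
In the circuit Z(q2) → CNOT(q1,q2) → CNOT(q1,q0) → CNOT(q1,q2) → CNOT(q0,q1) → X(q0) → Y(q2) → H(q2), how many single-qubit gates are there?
4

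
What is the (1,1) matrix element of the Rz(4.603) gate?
(-0.6674 + 0.7447i)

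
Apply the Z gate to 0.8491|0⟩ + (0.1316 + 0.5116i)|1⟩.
0.8491|0⟩ + (-0.1316 - 0.5116i)|1⟩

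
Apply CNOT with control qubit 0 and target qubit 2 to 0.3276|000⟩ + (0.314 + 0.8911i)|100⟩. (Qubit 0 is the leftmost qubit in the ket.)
0.3276|000⟩ + (0.314 + 0.8911i)|101⟩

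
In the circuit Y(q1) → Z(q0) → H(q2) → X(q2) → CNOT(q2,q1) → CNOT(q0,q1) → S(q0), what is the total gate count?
7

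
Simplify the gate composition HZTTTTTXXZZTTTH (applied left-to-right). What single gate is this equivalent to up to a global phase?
X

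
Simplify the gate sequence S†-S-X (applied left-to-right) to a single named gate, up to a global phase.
X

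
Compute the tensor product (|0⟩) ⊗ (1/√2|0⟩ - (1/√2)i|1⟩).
1/√2|00⟩ - (1/√2)i|01⟩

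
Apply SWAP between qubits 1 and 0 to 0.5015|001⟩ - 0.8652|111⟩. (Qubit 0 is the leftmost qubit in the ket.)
0.5015|001⟩ - 0.8652|111⟩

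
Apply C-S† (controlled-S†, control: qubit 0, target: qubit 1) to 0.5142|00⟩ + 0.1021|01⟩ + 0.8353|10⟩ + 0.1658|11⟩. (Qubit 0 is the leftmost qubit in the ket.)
0.5142|00⟩ + 0.1021|01⟩ + 0.8353|10⟩ - 0.1658i|11⟩

C-S† leaves the control-|0⟩ kets |00⟩, |01⟩ unchanged and applies S† to qubit 1 on the control-|1⟩ pair (|10⟩, |11⟩).
S† = [[1, 0], [0, -i]].
With a = amp(|10⟩) = 0.8353 and b = amp(|11⟩) = 0.1658:
new amp(|10⟩) = (1)·a = 0.8353
new amp(|11⟩) = (-i)·b = -0.1658i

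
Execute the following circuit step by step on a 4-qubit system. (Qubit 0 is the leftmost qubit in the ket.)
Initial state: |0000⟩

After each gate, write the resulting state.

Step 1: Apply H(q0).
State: 1/√2|0000⟩ + 1/√2|1000⟩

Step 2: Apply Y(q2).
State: (1/√2)i|0010⟩ + (1/√2)i|1010⟩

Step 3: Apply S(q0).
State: (1/√2)i|0010⟩ - 1/√2|1010⟩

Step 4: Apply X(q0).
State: -1/√2|0010⟩ + (1/√2)i|1010⟩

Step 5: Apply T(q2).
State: (-1/2 - (1/2)i)|0010⟩ + (-1/2 + (1/2)i)|1010⟩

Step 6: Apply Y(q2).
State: (-1/2 + (1/2)i)|0000⟩ + (1/2 + (1/2)i)|1000⟩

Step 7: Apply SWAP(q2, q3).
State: (-1/2 + (1/2)i)|0000⟩ + (1/2 + (1/2)i)|1000⟩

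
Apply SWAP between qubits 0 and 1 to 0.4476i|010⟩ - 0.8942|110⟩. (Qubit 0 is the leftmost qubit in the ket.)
0.4476i|100⟩ - 0.8942|110⟩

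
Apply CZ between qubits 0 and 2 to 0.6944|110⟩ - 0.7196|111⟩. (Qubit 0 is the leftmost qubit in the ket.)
0.6944|110⟩ + 0.7196|111⟩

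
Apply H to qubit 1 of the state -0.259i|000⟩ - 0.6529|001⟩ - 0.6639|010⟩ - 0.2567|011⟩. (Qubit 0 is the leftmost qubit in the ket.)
(-0.4694 - 0.1831i)|000⟩ - 0.6432|001⟩ + (0.4694 - 0.1831i)|010⟩ - 0.2802|011⟩

H on qubit 1 mixes each pair of kets that differ only in qubit 1: amplitudes (a, b) of (|…0…⟩, |…1…⟩) become ((a + b)/√2, (a − b)/√2). Kets absent from the input have amplitude 0.
(|000⟩, |010⟩): (a, b) = (-0.259i, -0.6639) → ((-0.4694 - 0.1831i), (0.4694 - 0.1831i))
(|001⟩, |011⟩): (a, b) = (-0.6529, -0.2567) → (-0.6432, -0.2802)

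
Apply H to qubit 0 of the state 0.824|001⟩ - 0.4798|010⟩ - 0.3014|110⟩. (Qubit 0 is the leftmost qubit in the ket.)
0.5827|001⟩ - 0.5524|010⟩ + 0.5827|101⟩ - 0.1261|110⟩

H on qubit 0 mixes each pair of kets that differ only in qubit 0: amplitudes (a, b) of (|…0…⟩, |…1…⟩) become ((a + b)/√2, (a − b)/√2). Kets absent from the input have amplitude 0.
(|001⟩, |101⟩): (a, b) = (0.824, 0) → (0.5827, 0.5827)
(|010⟩, |110⟩): (a, b) = (-0.4798, -0.3014) → (-0.5524, -0.1261)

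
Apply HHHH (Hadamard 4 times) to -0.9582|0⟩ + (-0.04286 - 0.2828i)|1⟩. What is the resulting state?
-0.9582|0⟩ + (-0.04286 - 0.2828i)|1⟩

H² = I, so an even number of Hadamards cancels: H^4 = I and the state is unchanged.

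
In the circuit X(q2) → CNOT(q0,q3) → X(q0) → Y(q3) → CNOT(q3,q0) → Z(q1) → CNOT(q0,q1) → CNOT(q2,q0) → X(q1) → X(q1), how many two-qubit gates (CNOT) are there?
4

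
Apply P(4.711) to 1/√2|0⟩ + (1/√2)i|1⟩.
1/√2|0⟩ + (0.7071 - 0.0009822i)|1⟩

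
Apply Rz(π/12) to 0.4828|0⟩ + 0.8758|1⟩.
(0.4787 - 0.06302i)|0⟩ + (0.8683 + 0.1143i)|1⟩

Rz(π/12) = [[e^(−iθ/2), 0], [0, e^(iθ/2)]] with e^(±iθ/2) = cos(θ/2) ± i·sin(θ/2); θ = π/12, cos(θ/2) ≈ 0.991445, sin(θ/2) ≈ 0.130526.
With a = amp(|0⟩) = 0.4828 and b = amp(|1⟩) = 0.8758:
new amp(|0⟩) = (0.991445 - 0.130526i)·a = (0.4787 - 0.06302i)
new amp(|1⟩) = (0.991445 + 0.130526i)·b = (0.8683 + 0.1143i)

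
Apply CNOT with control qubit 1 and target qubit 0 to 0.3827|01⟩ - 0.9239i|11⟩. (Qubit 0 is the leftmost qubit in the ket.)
-0.9239i|01⟩ + 0.3827|11⟩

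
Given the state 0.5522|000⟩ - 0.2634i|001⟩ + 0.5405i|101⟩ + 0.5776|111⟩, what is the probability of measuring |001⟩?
0.06938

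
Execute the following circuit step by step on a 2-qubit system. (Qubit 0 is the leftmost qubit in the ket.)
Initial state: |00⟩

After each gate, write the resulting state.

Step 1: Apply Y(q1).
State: i|01⟩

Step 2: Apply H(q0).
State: (1/√2)i|01⟩ + (1/√2)i|11⟩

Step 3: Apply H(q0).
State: i|01⟩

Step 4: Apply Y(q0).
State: -|11⟩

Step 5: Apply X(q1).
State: -|10⟩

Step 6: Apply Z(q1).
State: -|10⟩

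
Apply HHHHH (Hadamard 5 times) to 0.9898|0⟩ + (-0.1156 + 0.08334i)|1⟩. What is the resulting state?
(0.6182 + 0.05893i)|0⟩ + (0.7816 - 0.05893i)|1⟩

H² = I, so H^5 = H: a single Hadamard. With (a, b) = (0.9898, (-0.1156 + 0.08334i)), H gives ((a + b)/√2, (a − b)/√2) = ((0.6182 + 0.05893i), (0.7816 - 0.05893i)).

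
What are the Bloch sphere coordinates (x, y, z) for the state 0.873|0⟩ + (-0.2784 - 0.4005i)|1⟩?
(-0.4861, -0.6993, 0.5242)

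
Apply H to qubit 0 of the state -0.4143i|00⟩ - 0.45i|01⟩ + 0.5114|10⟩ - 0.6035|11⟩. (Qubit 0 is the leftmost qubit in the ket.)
(0.3616 - 0.293i)|00⟩ + (-0.4267 - 0.3182i)|01⟩ + (-0.3616 - 0.293i)|10⟩ + (0.4267 - 0.3182i)|11⟩

H on qubit 0 mixes each pair of kets that differ only in qubit 0: amplitudes (a, b) of (|…0…⟩, |…1…⟩) become ((a + b)/√2, (a − b)/√2). Kets absent from the input have amplitude 0.
(|00⟩, |10⟩): (a, b) = (-0.4143i, 0.5114) → ((0.3616 - 0.293i), (-0.3616 - 0.293i))
(|01⟩, |11⟩): (a, b) = (-0.45i, -0.6035) → ((-0.4267 - 0.3182i), (0.4267 - 0.3182i))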